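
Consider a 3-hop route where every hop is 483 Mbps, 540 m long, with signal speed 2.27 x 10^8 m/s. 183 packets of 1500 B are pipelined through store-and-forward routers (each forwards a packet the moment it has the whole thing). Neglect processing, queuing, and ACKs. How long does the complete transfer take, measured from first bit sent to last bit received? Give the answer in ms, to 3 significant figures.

Per-hop transmission t_tx = L/R = 12000/483000000 = 0.0248447 ms.
Per-hop propagation t_prop = 540/227000000 = 0.00237885 ms.
Pipeline fill: first packet needs 3·t_tx to clear all hops; remaining 182 packets each add one t_tx.
Total = (3+183-1)·t_tx + 3·t_prop = 185·0.0248447 + 3·0.00237885 = 4.60 ms.

4.60 ms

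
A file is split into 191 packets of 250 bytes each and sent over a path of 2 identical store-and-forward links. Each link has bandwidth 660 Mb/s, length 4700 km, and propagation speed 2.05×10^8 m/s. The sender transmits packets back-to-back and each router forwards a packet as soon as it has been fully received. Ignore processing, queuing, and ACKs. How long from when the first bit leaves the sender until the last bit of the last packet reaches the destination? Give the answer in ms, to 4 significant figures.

46.44 ms

Per-hop transmission t_tx = L/R = 2000/660000000 = 0.0030303 ms.
Per-hop propagation t_prop = 4700000/2.05e+08 = 22.9268 ms.
Pipeline fill: first packet needs 2·t_tx to clear all hops; remaining 190 packets each add one t_tx.
Total = (2+191-1)·t_tx + 2·t_prop = 192·0.0030303 + 2·22.9268 = 46.44 ms.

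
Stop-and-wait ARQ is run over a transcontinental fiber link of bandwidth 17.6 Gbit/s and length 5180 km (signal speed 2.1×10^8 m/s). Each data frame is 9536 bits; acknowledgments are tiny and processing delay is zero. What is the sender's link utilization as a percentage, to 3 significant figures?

t_tx = L/R = 9536/17600000000 = 5.41818e-07 s.
t_prop = 5180000/210000000 = 0.0246667 s; RTT = 0.0493333 s.
Cycle = t_tx + RTT = 0.0493339 s.
Utilization = t_tx / cycle = 5.41818e-07/0.0493339 = 0.00110 %.

0.00110 %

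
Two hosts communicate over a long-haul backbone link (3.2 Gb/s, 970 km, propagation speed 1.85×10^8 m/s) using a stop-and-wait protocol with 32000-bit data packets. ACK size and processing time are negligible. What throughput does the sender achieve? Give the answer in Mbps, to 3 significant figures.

3.05 Mbps

t_tx = L/R = 32000/3200000000 = 1e-05 s.
t_prop = 970000/185000000 = 0.00524324 s; RTT = 0.0104865 s.
Cycle = t_tx + RTT = 0.0104965 s.
Throughput = L / cycle = 32000 / 0.0104965 = 3.05 Mbps.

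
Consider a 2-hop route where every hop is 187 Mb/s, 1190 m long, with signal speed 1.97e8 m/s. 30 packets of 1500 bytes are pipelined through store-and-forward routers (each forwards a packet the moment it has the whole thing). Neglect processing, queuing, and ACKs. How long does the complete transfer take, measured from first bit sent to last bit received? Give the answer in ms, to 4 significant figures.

Per-hop transmission t_tx = L/R = 12000/187000000 = 0.0641711 ms.
Per-hop propagation t_prop = 1190/197000000 = 0.00604061 ms.
Pipeline fill: first packet needs 2·t_tx to clear all hops; remaining 29 packets each add one t_tx.
Total = (2+30-1)·t_tx + 2·t_prop = 31·0.0641711 + 2·0.00604061 = 2.001 ms.

2.001 ms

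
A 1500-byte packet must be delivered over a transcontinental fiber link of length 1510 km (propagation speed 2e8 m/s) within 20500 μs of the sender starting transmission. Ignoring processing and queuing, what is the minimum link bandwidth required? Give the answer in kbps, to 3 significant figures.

L = 12000 bits.
Propagation delay = 1510000 / 200000000 = 7550 μs.
Transmission budget = 20500 − 7550 = 12950 μs.
R ≥ L / t_tx = 12000 bits / 0.01295 s = 927 kbps.

927 kbps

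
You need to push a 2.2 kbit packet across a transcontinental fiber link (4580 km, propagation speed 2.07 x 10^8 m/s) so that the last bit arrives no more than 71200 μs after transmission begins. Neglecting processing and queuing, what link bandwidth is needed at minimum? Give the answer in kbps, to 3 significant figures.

Propagation delay = 4580000 / 2.07e+08 = 22125.6 μs.
Transmission budget = 71200 − 22125.6 = 49074.4 μs.
R ≥ L / t_tx = 2200 bits / 0.0490744 s = 44.8 kbps.

44.8 kbps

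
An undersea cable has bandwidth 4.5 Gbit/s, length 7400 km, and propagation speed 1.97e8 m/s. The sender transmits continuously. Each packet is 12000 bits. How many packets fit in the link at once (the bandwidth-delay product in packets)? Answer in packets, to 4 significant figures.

Propagation delay = 7400000 / 197000000 = 0.0375635 s.
BDP = R × t_prop = 4500000000 × 0.0375635 = 169036000 bits.
In packets of 12000 bits: 14090 packets.

14090 packets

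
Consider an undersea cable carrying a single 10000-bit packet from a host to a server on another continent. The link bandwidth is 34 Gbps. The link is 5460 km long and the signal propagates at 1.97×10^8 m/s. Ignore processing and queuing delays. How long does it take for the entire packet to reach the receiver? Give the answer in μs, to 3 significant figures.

27700 μs

Transmission delay = L/R = 10000 / 34000000000 = 0.294118 μs.
Propagation delay = d/s = 5460000 m / 197000000 m/s = 27715.7 μs.
Total = 27700 μs.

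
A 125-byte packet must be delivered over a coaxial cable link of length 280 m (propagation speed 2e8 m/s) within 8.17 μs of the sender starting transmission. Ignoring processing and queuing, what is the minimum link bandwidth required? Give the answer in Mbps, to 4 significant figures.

147.7 Mbps

L = 1000 bits.
Propagation delay = 280 / 200000000 = 1.4 μs.
Transmission budget = 8.17 − 1.4 = 6.77 μs.
R ≥ L / t_tx = 1000 bits / 6.77e-06 s = 147.7 Mbps.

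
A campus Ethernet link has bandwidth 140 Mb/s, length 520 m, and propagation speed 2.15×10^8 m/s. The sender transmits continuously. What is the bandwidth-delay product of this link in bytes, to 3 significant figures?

Propagation delay = 520 / 215000000 = 2.4186e-06 s.
BDP = R × t_prop = 140000000 × 2.4186e-06 = 338.605 bits.
In bytes: 338.605/8 = 42.3 bytes.

42.3 bytes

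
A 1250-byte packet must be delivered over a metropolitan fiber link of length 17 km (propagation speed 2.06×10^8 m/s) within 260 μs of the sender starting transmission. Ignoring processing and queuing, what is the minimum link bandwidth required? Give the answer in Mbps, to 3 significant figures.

L = 10000 bits.
Propagation delay = 17000 / 206000000 = 82.5243 μs.
Transmission budget = 260 − 82.5243 = 177.476 μs.
R ≥ L / t_tx = 10000 bits / 0.000177476 s = 56.3 Mbps.

56.3 Mbps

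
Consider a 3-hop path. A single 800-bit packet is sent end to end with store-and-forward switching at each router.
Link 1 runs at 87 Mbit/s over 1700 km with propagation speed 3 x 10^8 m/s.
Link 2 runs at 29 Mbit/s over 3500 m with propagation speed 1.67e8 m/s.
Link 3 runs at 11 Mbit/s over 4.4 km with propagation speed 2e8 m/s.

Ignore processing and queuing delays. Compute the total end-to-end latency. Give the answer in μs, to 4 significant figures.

5819 μs

Transmission delays (L/R per hop): 9.1954, 27.5862, 72.7273 μs; sum = 109.509 μs.
Propagation delays (d/s per hop): 5666.67, 20.9581, 22 μs; sum = 5709.62 μs.
End-to-end = 5819 μs.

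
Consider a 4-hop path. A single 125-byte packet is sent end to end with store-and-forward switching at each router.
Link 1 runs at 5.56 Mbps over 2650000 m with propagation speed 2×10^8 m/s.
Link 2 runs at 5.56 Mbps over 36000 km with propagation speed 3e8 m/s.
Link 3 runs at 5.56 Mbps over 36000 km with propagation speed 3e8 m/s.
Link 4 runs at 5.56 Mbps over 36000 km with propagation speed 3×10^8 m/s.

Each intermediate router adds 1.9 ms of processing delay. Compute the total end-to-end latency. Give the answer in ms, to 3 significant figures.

L = 125 × 8 = 1000 bits.
Transmission delay per hop = L/R = 1000/5560000 = 0.179856 ms; 4 hops → 0.719424 ms.
Propagation delays (d/s per hop): 13.25, 120, 120, 120 ms; sum = 373.25 ms.
Processing at 3 router(s): 3 × 1.9 ms = 5.7 ms.
End-to-end = 380 ms.

380 ms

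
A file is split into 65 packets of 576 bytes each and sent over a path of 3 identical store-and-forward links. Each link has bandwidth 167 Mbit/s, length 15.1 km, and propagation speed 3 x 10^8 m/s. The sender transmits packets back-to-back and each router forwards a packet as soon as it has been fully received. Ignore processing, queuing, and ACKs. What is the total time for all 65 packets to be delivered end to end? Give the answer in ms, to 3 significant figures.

Per-hop transmission t_tx = L/R = 4608/167000000 = 0.0275928 ms.
Per-hop propagation t_prop = 15100/300000000 = 0.0503333 ms.
Pipeline fill: first packet needs 3·t_tx to clear all hops; remaining 64 packets each add one t_tx.
Total = (3+65-1)·t_tx + 3·t_prop = 67·0.0275928 + 3·0.0503333 = 2.00 ms.

2.00 ms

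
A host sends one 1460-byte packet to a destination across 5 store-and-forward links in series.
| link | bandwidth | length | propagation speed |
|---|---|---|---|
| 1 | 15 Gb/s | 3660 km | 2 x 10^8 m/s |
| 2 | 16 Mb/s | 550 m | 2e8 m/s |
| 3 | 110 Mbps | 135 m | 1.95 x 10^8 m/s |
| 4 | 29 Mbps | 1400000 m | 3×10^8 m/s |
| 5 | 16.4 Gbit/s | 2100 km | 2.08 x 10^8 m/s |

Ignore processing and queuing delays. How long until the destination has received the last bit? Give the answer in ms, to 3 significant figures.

34.3 ms

L = 1460 × 8 = 11680 bits.
Transmission delays (L/R per hop): 0.000778667, 0.73, 0.106182, 0.402759, 0.000712195 ms; sum = 1.24043 ms.
Propagation delays (d/s per hop): 18.3, 0.00275, 0.000692308, 4.66667, 10.0962 ms; sum = 33.0663 ms.
End-to-end = 34.3 ms.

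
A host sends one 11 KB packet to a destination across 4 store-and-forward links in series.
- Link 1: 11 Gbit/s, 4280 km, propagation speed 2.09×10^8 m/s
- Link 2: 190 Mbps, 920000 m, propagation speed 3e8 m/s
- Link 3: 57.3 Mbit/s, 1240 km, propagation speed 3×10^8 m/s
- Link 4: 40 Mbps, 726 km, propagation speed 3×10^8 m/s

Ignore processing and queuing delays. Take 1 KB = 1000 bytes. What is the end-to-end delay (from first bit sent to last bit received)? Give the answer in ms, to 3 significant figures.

34.3 ms

L = 88000 bits.
Transmission delays (L/R per hop): 0.008, 0.463158, 1.53578, 2.2 ms; sum = 4.20693 ms.
Propagation delays (d/s per hop): 20.4785, 3.06667, 4.13333, 2.42 ms; sum = 30.0985 ms.
End-to-end = 34.3 ms.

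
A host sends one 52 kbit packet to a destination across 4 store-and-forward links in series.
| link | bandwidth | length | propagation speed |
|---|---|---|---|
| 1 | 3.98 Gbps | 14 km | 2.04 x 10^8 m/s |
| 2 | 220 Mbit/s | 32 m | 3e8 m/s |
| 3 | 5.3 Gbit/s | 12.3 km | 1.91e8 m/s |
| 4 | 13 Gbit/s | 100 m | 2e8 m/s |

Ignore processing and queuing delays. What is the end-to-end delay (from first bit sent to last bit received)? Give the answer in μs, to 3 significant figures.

L = 52000 bits.
Transmission delays (L/R per hop): 13.0653, 236.364, 9.81132, 4 μs; sum = 263.24 μs.
Propagation delays (d/s per hop): 68.6275, 0.106667, 64.3979, 0.5 μs; sum = 133.632 μs.
End-to-end = 397 μs.

397 μs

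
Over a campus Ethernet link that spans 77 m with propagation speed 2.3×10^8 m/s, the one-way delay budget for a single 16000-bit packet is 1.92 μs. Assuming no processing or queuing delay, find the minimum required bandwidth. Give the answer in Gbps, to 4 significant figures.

Propagation delay = 77 / 2.3e+08 = 0.334783 μs.
Transmission budget = 1.92 − 0.334783 = 1.58522 μs.
R ≥ L / t_tx = 16000 bits / 1.58522e-06 s = 10.09 Gbps.

10.09 Gbps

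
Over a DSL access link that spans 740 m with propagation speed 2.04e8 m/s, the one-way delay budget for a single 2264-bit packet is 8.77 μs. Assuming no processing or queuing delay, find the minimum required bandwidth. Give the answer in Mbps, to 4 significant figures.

440.2 Mbps

Propagation delay = 740 / 204000000 = 3.62745 μs.
Transmission budget = 8.77 − 3.62745 = 5.14255 μs.
R ≥ L / t_tx = 2264 bits / 5.14255e-06 s = 440.2 Mbps.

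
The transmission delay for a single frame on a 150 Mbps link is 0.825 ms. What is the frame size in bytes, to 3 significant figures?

15500 bytes

L = R × t_tx = 150000000 b/s × 0.000825 s = 123750 bits.
In bytes: 123750 / 8 = 15500 bytes.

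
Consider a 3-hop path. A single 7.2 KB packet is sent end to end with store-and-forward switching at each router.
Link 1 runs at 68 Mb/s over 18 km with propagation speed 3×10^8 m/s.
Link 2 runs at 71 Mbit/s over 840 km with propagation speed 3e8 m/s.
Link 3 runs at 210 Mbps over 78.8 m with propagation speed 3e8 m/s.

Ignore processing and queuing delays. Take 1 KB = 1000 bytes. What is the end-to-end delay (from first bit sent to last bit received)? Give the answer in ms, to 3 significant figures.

L = 57600 bits.
Transmission delays (L/R per hop): 0.847059, 0.811268, 0.274286 ms; sum = 1.93261 ms.
Propagation delays (d/s per hop): 0.06, 2.8, 0.000262667 ms; sum = 2.86026 ms.
End-to-end = 4.79 ms.

4.79 ms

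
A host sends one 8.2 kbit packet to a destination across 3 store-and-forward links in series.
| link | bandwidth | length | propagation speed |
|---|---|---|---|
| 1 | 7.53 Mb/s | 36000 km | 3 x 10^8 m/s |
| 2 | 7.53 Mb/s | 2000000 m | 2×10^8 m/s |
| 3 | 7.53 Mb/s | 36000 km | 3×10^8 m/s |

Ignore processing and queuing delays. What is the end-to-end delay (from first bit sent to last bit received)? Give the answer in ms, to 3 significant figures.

253 ms

L = 8200 bits.
Transmission delay per hop = L/R = 8200/7530000 = 1.08898 ms; 3 hops → 3.26693 ms.
Propagation delays (d/s per hop): 120, 10, 120 ms; sum = 250 ms.
End-to-end = 253 ms.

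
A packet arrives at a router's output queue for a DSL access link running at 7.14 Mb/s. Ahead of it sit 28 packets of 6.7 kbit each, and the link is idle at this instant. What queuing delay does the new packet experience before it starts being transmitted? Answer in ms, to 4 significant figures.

Each queued packet: L/R = 6700/7140000 = 0.938375 ms.
28 queued → 26.2745 ms.
Queuing delay = 26.27 ms.

26.27 ms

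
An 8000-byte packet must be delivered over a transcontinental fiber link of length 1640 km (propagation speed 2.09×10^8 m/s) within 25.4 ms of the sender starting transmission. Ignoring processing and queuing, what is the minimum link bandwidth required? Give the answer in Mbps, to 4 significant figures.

L = 64000 bits.
Propagation delay = 1640000 / 209000000 = 7.84689 ms.
Transmission budget = 25.4 − 7.84689 = 17.5531 ms.
R ≥ L / t_tx = 64000 bits / 0.0175531 s = 3.646 Mbps.

3.646 Mbps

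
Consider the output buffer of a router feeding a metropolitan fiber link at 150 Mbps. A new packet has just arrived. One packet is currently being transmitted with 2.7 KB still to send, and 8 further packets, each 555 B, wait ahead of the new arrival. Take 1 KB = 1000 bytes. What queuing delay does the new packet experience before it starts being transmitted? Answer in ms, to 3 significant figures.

0.381 ms

Each queued packet: L/R = 4440/150000000 = 0.0296 ms.
8 queued → 0.2368 ms.
Plus remaining 21600 bits of current packet: 0.144 ms.
Queuing delay = 0.381 ms.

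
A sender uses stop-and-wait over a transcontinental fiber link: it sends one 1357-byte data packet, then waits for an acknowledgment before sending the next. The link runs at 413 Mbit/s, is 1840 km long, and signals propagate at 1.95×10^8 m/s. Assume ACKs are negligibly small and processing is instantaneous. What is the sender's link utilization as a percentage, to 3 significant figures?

t_tx = L/R = 10856/413000000 = 2.62857e-05 s.
t_prop = 1840000/195000000 = 0.0094359 s; RTT = 0.0188718 s.
Cycle = t_tx + RTT = 0.0188981 s.
Utilization = t_tx / cycle = 2.62857e-05/0.0188981 = 0.139 %.

0.139 %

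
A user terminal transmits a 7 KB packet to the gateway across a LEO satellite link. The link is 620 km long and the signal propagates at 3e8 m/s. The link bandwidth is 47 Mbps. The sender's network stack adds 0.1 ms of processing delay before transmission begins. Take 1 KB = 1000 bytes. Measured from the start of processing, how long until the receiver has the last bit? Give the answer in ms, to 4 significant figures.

3.358 ms

L = 56000 bits.
Transmission delay = L/R = 56000 / 47000000 = 1.19149 ms.
Propagation delay = d/s = 620000 m / 300000000 m/s = 2.06667 ms.
Plus processing delay 0.1 ms = 0.1 ms.
Total = 3.358 ms.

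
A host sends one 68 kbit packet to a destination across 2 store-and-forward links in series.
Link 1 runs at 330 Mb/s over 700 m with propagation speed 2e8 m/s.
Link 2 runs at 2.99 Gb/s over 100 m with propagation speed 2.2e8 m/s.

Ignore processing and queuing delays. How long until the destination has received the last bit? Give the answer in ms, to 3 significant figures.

0.233 ms

L = 68000 bits.
Transmission delays (L/R per hop): 0.206061, 0.0227425 ms; sum = 0.228803 ms.
Propagation delays (d/s per hop): 0.0035, 0.000454545 ms; sum = 0.00395455 ms.
End-to-end = 0.233 ms.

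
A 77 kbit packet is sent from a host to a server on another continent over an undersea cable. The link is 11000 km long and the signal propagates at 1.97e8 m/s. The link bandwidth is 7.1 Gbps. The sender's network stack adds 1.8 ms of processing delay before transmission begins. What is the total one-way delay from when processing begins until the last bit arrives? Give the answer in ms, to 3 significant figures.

57.6 ms

L = 77000 bits.
Transmission delay = L/R = 77000 / 7100000000 = 0.0108451 ms.
Propagation delay = d/s = 11000000 m / 197000000 m/s = 55.8376 ms.
Plus processing delay 1.8 ms = 1.8 ms.
Total = 57.6 ms.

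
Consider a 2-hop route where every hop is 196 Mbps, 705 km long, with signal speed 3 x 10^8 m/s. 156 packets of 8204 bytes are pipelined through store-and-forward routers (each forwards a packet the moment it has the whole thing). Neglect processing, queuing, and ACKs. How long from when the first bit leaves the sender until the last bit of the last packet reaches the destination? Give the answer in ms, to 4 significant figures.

Per-hop transmission t_tx = L/R = 65632/196000000 = 0.334857 ms.
Per-hop propagation t_prop = 705000/300000000 = 2.35 ms.
Pipeline fill: first packet needs 2·t_tx to clear all hops; remaining 155 packets each add one t_tx.
Total = (2+156-1)·t_tx + 2·t_prop = 157·0.334857 + 2·2.35 = 57.27 ms.

57.27 ms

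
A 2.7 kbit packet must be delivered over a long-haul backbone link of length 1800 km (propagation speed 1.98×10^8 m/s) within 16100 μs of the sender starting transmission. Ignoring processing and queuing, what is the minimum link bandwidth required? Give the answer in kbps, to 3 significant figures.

385 kbps

Propagation delay = 1800000 / 198000000 = 9090.91 μs.
Transmission budget = 16100 − 9090.91 = 7009.09 μs.
R ≥ L / t_tx = 2700 bits / 0.00700909 s = 385 kbps.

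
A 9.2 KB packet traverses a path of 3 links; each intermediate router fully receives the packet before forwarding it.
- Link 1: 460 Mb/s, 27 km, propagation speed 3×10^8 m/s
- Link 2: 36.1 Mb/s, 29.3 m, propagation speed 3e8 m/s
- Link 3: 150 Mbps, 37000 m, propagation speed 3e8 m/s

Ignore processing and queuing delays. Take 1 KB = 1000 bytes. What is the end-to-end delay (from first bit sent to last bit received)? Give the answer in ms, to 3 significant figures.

2.90 ms

L = 73600 bits.
Transmission delays (L/R per hop): 0.16, 2.03878, 0.490667 ms; sum = 2.68945 ms.
Propagation delays (d/s per hop): 0.09, 9.76667e-05, 0.123333 ms; sum = 0.213431 ms.
End-to-end = 2.90 ms.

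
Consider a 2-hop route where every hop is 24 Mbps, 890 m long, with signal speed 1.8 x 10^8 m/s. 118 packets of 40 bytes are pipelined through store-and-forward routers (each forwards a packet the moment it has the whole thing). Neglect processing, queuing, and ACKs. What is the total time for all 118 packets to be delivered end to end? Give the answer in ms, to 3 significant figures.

Per-hop transmission t_tx = L/R = 320/24000000 = 0.0133333 ms.
Per-hop propagation t_prop = 890/180000000 = 0.00494444 ms.
Pipeline fill: first packet needs 2·t_tx to clear all hops; remaining 117 packets each add one t_tx.
Total = (2+118-1)·t_tx + 2·t_prop = 119·0.0133333 + 2·0.00494444 = 1.60 ms.

1.60 ms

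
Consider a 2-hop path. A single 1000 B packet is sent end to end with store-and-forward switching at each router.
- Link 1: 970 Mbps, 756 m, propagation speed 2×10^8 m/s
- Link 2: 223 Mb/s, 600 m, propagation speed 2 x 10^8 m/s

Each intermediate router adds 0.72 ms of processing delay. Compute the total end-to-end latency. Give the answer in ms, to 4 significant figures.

0.7709 ms

L = 1000 × 8 = 8000 bits.
Transmission delays (L/R per hop): 0.00824742, 0.0358744 ms; sum = 0.0441219 ms.
Propagation delays (d/s per hop): 0.00378, 0.003 ms; sum = 0.00678 ms.
Processing at 1 router(s): 1 × 0.72 ms = 0.72 ms.
End-to-end = 0.7709 ms.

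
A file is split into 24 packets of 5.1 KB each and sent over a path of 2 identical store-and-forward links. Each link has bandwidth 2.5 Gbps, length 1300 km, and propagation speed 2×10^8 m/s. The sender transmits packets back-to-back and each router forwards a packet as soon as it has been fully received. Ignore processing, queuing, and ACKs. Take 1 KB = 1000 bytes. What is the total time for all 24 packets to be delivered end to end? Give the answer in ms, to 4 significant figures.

13.41 ms

Per-hop transmission t_tx = L/R = 40800/2500000000 = 0.01632 ms.
Per-hop propagation t_prop = 1300000/200000000 = 6.5 ms.
Pipeline fill: first packet needs 2·t_tx to clear all hops; remaining 23 packets each add one t_tx.
Total = (2+24-1)·t_tx + 2·t_prop = 25·0.01632 + 2·6.5 = 13.41 ms.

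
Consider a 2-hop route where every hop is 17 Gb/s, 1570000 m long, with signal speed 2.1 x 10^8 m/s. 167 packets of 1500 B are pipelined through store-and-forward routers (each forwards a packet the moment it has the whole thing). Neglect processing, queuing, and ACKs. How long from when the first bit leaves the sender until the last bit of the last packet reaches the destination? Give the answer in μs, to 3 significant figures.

Per-hop transmission t_tx = L/R = 12000/17000000000 = 0.705882 μs.
Per-hop propagation t_prop = 1570000/210000000 = 7476.19 μs.
Pipeline fill: first packet needs 2·t_tx to clear all hops; remaining 166 packets each add one t_tx.
Total = (2+167-1)·t_tx + 2·t_prop = 168·0.705882 + 2·7476.19 = 15100 μs.

15100 μs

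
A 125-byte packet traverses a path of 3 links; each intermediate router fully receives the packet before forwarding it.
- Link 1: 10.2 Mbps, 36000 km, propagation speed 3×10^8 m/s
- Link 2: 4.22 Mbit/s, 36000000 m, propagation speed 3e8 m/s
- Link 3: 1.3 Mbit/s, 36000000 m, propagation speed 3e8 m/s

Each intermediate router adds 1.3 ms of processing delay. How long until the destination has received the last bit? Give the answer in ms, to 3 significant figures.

L = 125 × 8 = 1000 bits.
Transmission delays (L/R per hop): 0.0980392, 0.236967, 0.769231 ms; sum = 1.10424 ms.
Propagation delays (d/s per hop): 120, 120, 120 ms; sum = 360 ms.
Processing at 2 router(s): 2 × 1.3 ms = 2.6 ms.
End-to-end = 364 ms.

364 ms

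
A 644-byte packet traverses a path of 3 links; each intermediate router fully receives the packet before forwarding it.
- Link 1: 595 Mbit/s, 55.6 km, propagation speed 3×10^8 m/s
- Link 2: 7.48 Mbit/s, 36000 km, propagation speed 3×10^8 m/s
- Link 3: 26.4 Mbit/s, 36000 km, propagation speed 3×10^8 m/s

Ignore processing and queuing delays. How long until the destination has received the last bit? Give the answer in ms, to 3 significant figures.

L = 644 × 8 = 5152 bits.
Transmission delays (L/R per hop): 0.00865882, 0.68877, 0.195152 ms; sum = 0.89258 ms.
Propagation delays (d/s per hop): 0.185333, 120, 120 ms; sum = 240.185 ms.
End-to-end = 241 ms.

241 ms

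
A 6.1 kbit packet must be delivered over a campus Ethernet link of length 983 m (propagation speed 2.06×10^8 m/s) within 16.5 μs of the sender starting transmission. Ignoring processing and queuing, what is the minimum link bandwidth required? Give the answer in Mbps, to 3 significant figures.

Propagation delay = 983 / 206000000 = 4.77184 μs.
Transmission budget = 16.5 − 4.77184 = 11.7282 μs.
R ≥ L / t_tx = 6100 bits / 1.17282e-05 s = 520 Mbps.

520 Mbps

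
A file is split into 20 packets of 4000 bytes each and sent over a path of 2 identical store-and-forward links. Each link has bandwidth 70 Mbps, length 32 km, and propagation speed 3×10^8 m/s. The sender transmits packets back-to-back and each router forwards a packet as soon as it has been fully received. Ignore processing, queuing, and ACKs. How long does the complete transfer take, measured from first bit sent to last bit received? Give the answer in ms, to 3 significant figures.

Per-hop transmission t_tx = L/R = 32000/70000000 = 0.457143 ms.
Per-hop propagation t_prop = 32000/300000000 = 0.106667 ms.
Pipeline fill: first packet needs 2·t_tx to clear all hops; remaining 19 packets each add one t_tx.
Total = (2+20-1)·t_tx + 2·t_prop = 21·0.457143 + 2·0.106667 = 9.81 ms.

9.81 ms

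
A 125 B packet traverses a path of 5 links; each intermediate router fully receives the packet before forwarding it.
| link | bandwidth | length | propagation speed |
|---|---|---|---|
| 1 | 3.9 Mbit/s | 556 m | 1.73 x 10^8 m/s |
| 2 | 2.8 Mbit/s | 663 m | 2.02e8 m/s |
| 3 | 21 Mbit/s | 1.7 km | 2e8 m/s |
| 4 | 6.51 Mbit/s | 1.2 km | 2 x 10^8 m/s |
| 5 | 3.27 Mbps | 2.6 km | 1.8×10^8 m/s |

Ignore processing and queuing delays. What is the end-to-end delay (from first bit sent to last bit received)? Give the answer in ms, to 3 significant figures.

L = 125 × 8 = 1000 bits.
Transmission delays (L/R per hop): 0.25641, 0.357143, 0.047619, 0.15361, 0.30581 ms; sum = 1.12059 ms.
Propagation delays (d/s per hop): 0.00321387, 0.00328218, 0.0085, 0.006, 0.0144444 ms; sum = 0.0354405 ms.
End-to-end = 1.16 ms.

1.16 ms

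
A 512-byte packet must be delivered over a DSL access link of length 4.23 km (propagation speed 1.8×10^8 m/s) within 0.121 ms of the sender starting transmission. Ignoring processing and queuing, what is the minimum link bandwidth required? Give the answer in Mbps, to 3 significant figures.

42.0 Mbps

L = 4096 bits.
Propagation delay = 4230 / 180000000 = 0.0235 ms.
Transmission budget = 0.121 − 0.0235 = 0.0975 ms.
R ≥ L / t_tx = 4096 bits / 9.75e-05 s = 42.0 Mbps.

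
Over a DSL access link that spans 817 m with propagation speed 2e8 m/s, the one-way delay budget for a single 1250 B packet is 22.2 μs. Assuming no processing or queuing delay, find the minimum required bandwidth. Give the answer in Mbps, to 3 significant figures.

552 Mbps

L = 10000 bits.
Propagation delay = 817 / 200000000 = 4.085 μs.
Transmission budget = 22.2 − 4.085 = 18.115 μs.
R ≥ L / t_tx = 10000 bits / 1.8115e-05 s = 552 Mbps.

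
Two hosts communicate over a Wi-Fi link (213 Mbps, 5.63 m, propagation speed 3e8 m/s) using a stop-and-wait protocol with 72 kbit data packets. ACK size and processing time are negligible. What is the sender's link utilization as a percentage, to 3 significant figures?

t_tx = L/R = 72000/213000000 = 0.000338028 s.
t_prop = 5.63/300000000 = 1.87667e-08 s; RTT = 3.75333e-08 s.
Cycle = t_tx + RTT = 0.000338066 s.
Utilization = t_tx / cycle = 0.000338028/0.000338066 = 100 %.

100 %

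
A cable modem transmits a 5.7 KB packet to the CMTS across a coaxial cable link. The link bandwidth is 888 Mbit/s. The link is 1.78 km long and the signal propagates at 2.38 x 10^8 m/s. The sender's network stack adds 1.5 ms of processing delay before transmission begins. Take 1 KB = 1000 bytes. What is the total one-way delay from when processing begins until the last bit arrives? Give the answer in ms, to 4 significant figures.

1.559 ms

L = 45600 bits.
Transmission delay = L/R = 45600 / 888000000 = 0.0513514 ms.
Propagation delay = d/s = 1780 m / 238000000 m/s = 0.00747899 ms.
Plus processing delay 1.5 ms = 1.5 ms.
Total = 1.559 ms.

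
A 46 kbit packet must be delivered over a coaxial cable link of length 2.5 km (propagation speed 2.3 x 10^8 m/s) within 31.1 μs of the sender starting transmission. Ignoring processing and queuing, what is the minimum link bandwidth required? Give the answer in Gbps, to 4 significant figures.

Propagation delay = 2500 / 2.3e+08 = 10.8696 μs.
Transmission budget = 31.1 − 10.8696 = 20.2304 μs.
R ≥ L / t_tx = 46000 bits / 2.02304e-05 s = 2.274 Gbps.

2.274 Gbps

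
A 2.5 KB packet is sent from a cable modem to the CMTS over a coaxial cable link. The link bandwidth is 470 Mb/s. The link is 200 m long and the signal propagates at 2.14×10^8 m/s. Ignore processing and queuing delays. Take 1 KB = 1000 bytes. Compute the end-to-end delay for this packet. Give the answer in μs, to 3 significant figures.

L = 20000 bits.
Transmission delay = L/R = 20000 / 470000000 = 42.5532 μs.
Propagation delay = d/s = 200 m / 214000000 m/s = 0.934579 μs.
Total = 43.5 μs.

43.5 μs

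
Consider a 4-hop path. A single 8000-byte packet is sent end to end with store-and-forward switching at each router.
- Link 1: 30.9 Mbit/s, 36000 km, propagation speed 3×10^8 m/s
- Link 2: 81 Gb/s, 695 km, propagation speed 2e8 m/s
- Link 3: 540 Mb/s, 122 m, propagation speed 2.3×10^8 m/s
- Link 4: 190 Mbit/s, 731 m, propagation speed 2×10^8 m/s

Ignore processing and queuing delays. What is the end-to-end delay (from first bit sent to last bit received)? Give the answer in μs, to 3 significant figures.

L = 8000 × 8 = 64000 bits.
Transmission delays (L/R per hop): 2071.2, 0.790123, 118.519, 336.842 μs; sum = 2527.35 μs.
Propagation delays (d/s per hop): 120000, 3475, 0.530435, 3.655 μs; sum = 123479 μs.
End-to-end = 126000 μs.

126000 μs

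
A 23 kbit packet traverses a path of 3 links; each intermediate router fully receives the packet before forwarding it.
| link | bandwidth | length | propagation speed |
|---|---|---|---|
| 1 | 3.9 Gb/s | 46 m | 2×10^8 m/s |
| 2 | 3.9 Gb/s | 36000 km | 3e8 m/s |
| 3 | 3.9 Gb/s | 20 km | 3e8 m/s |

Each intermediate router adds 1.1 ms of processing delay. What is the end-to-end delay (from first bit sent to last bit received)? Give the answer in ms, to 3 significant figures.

L = 23000 bits.
Transmission delay per hop = L/R = 23000/3900000000 = 0.00589744 ms; 3 hops → 0.0176923 ms.
Propagation delays (d/s per hop): 0.00023, 120, 0.0666667 ms; sum = 120.067 ms.
Processing at 2 router(s): 2 × 1.1 ms = 2.2 ms.
End-to-end = 122 ms.

122 ms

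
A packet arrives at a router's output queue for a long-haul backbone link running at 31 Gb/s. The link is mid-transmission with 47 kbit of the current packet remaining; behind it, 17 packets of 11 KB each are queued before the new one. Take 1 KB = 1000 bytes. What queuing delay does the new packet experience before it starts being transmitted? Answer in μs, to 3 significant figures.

49.8 μs

Each queued packet: L/R = 88000/31000000000 = 2.83871 μs.
17 queued → 48.2581 μs.
Plus remaining 47000 bits of current packet: 1.51613 μs.
Queuing delay = 49.8 μs.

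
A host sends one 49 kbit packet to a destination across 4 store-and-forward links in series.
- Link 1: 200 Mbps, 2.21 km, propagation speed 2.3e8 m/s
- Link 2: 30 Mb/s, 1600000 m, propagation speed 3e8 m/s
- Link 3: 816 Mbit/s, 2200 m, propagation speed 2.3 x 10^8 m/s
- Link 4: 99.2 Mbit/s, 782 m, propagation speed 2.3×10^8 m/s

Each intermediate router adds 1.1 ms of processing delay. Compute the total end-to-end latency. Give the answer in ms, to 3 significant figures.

L = 49000 bits.
Transmission delays (L/R per hop): 0.245, 1.63333, 0.060049, 0.493952 ms; sum = 2.43233 ms.
Propagation delays (d/s per hop): 0.0096087, 5.33333, 0.00956522, 0.0034 ms; sum = 5.35591 ms.
Processing at 3 router(s): 3 × 1.1 ms = 3.3 ms.
End-to-end = 11.1 ms.

11.1 ms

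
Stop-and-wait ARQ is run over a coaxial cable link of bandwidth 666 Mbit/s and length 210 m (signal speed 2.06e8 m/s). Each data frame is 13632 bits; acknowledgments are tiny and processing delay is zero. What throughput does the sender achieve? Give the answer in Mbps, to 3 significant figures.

606 Mbps

t_tx = L/R = 13632/666000000 = 2.04685e-05 s.
t_prop = 210/206000000 = 1.01942e-06 s; RTT = 2.03883e-06 s.
Cycle = t_tx + RTT = 2.25073e-05 s.
Throughput = L / cycle = 13632 / 2.25073e-05 = 606 Mbps.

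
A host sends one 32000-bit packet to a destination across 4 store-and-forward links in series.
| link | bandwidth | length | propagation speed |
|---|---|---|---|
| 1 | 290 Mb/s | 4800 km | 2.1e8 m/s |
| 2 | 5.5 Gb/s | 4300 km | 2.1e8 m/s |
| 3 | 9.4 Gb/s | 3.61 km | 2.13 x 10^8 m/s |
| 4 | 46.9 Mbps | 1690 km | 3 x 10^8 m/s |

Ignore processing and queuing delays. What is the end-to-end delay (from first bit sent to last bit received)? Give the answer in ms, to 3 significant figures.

Transmission delays (L/R per hop): 0.110345, 0.00581818, 0.00340426, 0.682303 ms; sum = 0.80187 ms.
Propagation delays (d/s per hop): 22.8571, 20.4762, 0.0169484, 5.63333 ms; sum = 48.9836 ms.
End-to-end = 49.8 ms.

49.8 ms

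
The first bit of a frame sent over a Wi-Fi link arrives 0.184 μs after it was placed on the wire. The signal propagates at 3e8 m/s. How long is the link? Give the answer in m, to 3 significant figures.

d = s × t_prop = 300000000 × 1.84e-07 = 55.2 m.

55.2 m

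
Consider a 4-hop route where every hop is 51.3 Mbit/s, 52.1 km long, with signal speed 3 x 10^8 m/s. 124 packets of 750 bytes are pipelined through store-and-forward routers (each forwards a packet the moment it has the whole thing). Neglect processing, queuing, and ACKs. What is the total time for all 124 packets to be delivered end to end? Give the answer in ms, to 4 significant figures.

Per-hop transmission t_tx = L/R = 6000/51300000 = 0.116959 ms.
Per-hop propagation t_prop = 52100/300000000 = 0.173667 ms.
Pipeline fill: first packet needs 4·t_tx to clear all hops; remaining 123 packets each add one t_tx.
Total = (4+124-1)·t_tx + 4·t_prop = 127·0.116959 + 4·0.173667 = 15.55 ms.

15.55 ms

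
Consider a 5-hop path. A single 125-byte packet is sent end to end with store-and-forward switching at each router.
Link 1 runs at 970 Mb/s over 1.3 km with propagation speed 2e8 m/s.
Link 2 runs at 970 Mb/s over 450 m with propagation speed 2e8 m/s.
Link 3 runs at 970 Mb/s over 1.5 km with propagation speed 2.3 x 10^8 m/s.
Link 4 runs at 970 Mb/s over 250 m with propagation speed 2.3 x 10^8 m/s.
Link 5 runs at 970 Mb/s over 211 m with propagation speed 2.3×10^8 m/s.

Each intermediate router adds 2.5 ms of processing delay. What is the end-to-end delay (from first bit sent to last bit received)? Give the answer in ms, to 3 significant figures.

L = 125 × 8 = 1000 bits.
Transmission delay per hop = L/R = 1000/970000000 = 0.00103093 ms; 5 hops → 0.00515464 ms.
Propagation delays (d/s per hop): 0.0065, 0.00225, 0.00652174, 0.00108696, 0.000917391 ms; sum = 0.0172761 ms.
Processing at 4 router(s): 4 × 2.5 ms = 10 ms.
End-to-end = 10.0 ms.

10.0 ms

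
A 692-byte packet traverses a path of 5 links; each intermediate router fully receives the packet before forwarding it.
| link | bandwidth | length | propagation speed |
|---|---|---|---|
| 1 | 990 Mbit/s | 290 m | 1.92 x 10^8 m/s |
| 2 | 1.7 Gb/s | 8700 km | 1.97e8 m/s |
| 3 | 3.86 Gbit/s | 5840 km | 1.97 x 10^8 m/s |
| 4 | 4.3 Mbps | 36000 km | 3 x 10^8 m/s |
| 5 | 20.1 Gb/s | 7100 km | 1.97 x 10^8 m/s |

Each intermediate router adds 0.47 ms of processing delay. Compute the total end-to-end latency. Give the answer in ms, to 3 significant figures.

233 ms

L = 692 × 8 = 5536 bits.
Transmission delays (L/R per hop): 0.00559192, 0.00325647, 0.0014342, 1.28744, 0.000275423 ms; sum = 1.298 ms.
Propagation delays (d/s per hop): 0.00151042, 44.1624, 29.6447, 120, 36.0406 ms; sum = 229.849 ms.
Processing at 4 router(s): 4 × 0.47 ms = 1.88 ms.
End-to-end = 233 ms.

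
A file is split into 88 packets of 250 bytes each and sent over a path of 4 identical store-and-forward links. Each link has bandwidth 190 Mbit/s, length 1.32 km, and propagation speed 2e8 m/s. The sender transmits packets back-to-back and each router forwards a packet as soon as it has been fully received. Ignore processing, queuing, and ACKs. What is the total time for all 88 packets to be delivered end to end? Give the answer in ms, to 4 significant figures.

0.9843 ms

Per-hop transmission t_tx = L/R = 2000/190000000 = 0.0105263 ms.
Per-hop propagation t_prop = 1320/200000000 = 0.0066 ms.
Pipeline fill: first packet needs 4·t_tx to clear all hops; remaining 87 packets each add one t_tx.
Total = (4+88-1)·t_tx + 4·t_prop = 91·0.0105263 + 4·0.0066 = 0.9843 ms.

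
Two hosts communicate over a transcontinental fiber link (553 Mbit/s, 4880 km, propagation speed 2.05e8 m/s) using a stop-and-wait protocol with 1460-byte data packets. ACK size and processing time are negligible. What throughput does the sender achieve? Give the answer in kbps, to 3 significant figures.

t_tx = L/R = 11680/553000000 = 2.11212e-05 s.
t_prop = 4880000/2.05e+08 = 0.0238049 s; RTT = 0.0476098 s.
Cycle = t_tx + RTT = 0.0476309 s.
Throughput = L / cycle = 11680 / 0.0476309 = 245 kbps.

245 kbps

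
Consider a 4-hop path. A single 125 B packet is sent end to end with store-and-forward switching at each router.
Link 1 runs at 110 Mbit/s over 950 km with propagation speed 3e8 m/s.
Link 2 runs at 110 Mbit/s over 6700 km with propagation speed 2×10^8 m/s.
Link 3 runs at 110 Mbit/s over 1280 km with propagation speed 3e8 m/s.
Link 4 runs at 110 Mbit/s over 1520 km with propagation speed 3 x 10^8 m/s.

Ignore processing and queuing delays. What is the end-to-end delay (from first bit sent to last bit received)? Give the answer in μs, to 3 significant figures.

46000 μs

L = 125 × 8 = 1000 bits.
Transmission delay per hop = L/R = 1000/110000000 = 9.09091 μs; 4 hops → 36.3636 μs.
Propagation delays (d/s per hop): 3166.67, 33500, 4266.67, 5066.67 μs; sum = 46000 μs.
End-to-end = 46000 μs.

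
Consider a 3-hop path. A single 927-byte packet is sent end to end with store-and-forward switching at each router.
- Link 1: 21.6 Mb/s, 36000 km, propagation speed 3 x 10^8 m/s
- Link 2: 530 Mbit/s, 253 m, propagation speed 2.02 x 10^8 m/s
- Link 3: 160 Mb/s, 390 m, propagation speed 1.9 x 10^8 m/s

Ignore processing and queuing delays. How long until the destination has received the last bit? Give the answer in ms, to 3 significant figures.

120 ms

L = 927 × 8 = 7416 bits.
Transmission delays (L/R per hop): 0.343333, 0.0139925, 0.04635 ms; sum = 0.403676 ms.
Propagation delays (d/s per hop): 120, 0.00125248, 0.00205263 ms; sum = 120.003 ms.
End-to-end = 120 ms.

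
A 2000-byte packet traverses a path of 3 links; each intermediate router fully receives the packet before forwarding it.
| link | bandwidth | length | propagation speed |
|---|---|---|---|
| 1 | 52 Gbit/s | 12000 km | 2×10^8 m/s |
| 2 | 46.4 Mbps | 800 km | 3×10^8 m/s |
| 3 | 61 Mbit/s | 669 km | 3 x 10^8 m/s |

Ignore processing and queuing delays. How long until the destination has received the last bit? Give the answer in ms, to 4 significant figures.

L = 2000 × 8 = 16000 bits.
Transmission delays (L/R per hop): 0.000307692, 0.344828, 0.262295 ms; sum = 0.60743 ms.
Propagation delays (d/s per hop): 60, 2.66667, 2.23 ms; sum = 64.8967 ms.
End-to-end = 65.50 ms.

65.50 ms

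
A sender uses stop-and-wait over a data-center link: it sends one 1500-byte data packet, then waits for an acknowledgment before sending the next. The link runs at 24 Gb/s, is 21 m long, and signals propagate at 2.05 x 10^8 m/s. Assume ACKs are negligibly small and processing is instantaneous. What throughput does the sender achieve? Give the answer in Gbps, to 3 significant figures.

17.0 Gbps

t_tx = L/R = 12000/24000000000 = 5e-07 s.
t_prop = 21/2.05e+08 = 1.02439e-07 s; RTT = 2.04878e-07 s.
Cycle = t_tx + RTT = 7.04878e-07 s.
Throughput = L / cycle = 12000 / 7.04878e-07 = 17.0 Gbps.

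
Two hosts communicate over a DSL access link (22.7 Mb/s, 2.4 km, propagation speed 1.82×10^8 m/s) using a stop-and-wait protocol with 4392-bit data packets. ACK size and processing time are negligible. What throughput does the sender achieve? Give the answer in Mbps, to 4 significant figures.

t_tx = L/R = 4392/22700000 = 0.00019348 s.
t_prop = 2400/182000000 = 1.31868e-05 s; RTT = 2.63736e-05 s.
Cycle = t_tx + RTT = 0.000219854 s.
Throughput = L / cycle = 4392 / 0.000219854 = 19.98 Mbps.

19.98 Mbps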